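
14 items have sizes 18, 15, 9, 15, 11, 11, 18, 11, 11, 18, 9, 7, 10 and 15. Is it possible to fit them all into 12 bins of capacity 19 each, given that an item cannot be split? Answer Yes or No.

A valid assignment using 12 bins:
  bin 1: 18 = 18
  bin 2: 18 = 18
  bin 3: 18 = 18
  bin 4: 15 = 15
  bin 5: 15 = 15
  bin 6: 15 = 15
  bin 7: 11 + 7 = 18
  bin 8: 11 = 11
  bin 9: 11 = 11
  bin 10: 11 = 11
  bin 11: 10 + 9 = 19
  bin 12: 9 = 9
Every load is within 19, so 12 bins suffice.

Yes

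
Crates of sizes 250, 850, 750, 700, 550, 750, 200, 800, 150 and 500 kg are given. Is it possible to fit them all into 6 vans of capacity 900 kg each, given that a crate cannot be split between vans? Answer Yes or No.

No

Total = 5500 kg; ⌈5500/900⌉ = 7.
At least 7 vans are required, but only 6 are allowed.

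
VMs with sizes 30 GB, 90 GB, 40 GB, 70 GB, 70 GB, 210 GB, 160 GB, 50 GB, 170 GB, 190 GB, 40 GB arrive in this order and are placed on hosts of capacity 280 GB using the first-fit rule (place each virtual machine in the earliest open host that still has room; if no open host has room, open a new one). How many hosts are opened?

5

  30 → host 1 (new)  [load 30/280]
  90 → host 1  [load 120/280]
  40 → host 1  [load 160/280]
  70 → host 1  [load 230/280]
  70 → host 2 (new)  [load 70/280]
  210 → host 2  [load 280/280]
  160 → host 3 (new)  [load 160/280]
  50 → host 1  [load 280/280]
  170 → host 4 (new)  [load 170/280]
  190 → host 5 (new)  [load 190/280]
  40 → host 3  [load 200/280]
5 hosts opened.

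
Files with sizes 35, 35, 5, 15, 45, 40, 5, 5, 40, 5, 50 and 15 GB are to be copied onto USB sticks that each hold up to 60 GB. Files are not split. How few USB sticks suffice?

6

Total = 50 + 45 + 40 + 40 + 35 + 35 + 15 + 15 + 5 + 5 + 5 + 5 = 295 GB.
Lower bound: ⌈295/60⌉ = 5 USB sticks.
Also, 6 files each exceed 30 GB, and no two of those can share a USB stick, so at least 6 USB sticks are needed.
A packing using 6 USB sticks:
  USB stick 1: 50 + 5 + 5 = 60
  USB stick 2: 45 + 15 = 60
  USB stick 3: 40 + 15 + 5 = 60
  USB stick 4: 40 + 5 = 45
  USB stick 5: 35 = 35
  USB stick 6: 35 = 35
This matches the lower bound, so 6 is optimal.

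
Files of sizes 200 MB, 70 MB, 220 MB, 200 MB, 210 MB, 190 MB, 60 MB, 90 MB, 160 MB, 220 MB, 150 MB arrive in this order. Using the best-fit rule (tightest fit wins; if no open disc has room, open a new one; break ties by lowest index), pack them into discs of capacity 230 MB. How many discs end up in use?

  200 → disc 1 (new)  [load 200/230]
  70 → disc 2 (new)  [load 70/230]
  220 → disc 3 (new)  [load 220/230]
  200 → disc 4 (new)  [load 200/230]
  210 → disc 5 (new)  [load 210/230]
  190 → disc 6 (new)  [load 190/230]
  60 → disc 2  [load 130/230]
  90 → disc 2  [load 220/230]
  160 → disc 7 (new)  [load 160/230]
  220 → disc 8 (new)  [load 220/230]
  150 → disc 9 (new)  [load 150/230]
9 discs opened.

9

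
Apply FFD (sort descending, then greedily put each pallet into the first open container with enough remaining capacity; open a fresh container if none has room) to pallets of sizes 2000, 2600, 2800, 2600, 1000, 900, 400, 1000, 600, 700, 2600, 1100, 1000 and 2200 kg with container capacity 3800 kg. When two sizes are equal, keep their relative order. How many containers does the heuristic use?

6

Sorted descending: 2800, 2600, 2600, 2600, 2200, 2000, 1100, 1000, 1000, 1000, 900, 700, 600, 400.
  2800 → container 1 (new)  [load 2800/3800]
  2600 → container 2 (new)  [load 2600/3800]
  2600 → container 3 (new)  [load 2600/3800]
  2600 → container 4 (new)  [load 2600/3800]
  2200 → container 5 (new)  [load 2200/3800]
  2000 → container 6 (new)  [load 2000/3800]
  1100 → container 2  [load 3700/3800]
  1000 → container 1  [load 3800/3800]
  1000 → container 3  [load 3600/3800]
  1000 → container 4  [load 3600/3800]
  900 → container 5  [load 3100/3800]
  700 → container 5  [load 3800/3800]
  600 → container 6  [load 2600/3800]
  400 → container 6  [load 3000/3800]
6 containers opened.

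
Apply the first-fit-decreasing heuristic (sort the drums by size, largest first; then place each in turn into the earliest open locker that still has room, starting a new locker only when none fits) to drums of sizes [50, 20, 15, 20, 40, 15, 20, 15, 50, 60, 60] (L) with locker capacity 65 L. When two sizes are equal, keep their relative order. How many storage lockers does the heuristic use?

6

Sorted descending: 60, 60, 50, 50, 40, 20, 20, 20, 15, 15, 15.
  60 → locker 1 (new)  [load 60/65]
  60 → locker 2 (new)  [load 60/65]
  50 → locker 3 (new)  [load 50/65]
  50 → locker 4 (new)  [load 50/65]
  40 → locker 5 (new)  [load 40/65]
  20 → locker 5  [load 60/65]
  20 → locker 6 (new)  [load 20/65]
  20 → locker 6  [load 40/65]
  15 → locker 3  [load 65/65]
  15 → locker 4  [load 65/65]
  15 → locker 6  [load 55/65]
6 storage lockers opened.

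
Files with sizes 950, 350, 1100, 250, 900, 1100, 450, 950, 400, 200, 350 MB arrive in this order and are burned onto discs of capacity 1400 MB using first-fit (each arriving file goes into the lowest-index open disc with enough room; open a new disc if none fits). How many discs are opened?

6

  950 → disc 1 (new)  [load 950/1400]
  350 → disc 1  [load 1300/1400]
  1100 → disc 2 (new)  [load 1100/1400]
  250 → disc 2  [load 1350/1400]
  900 → disc 3 (new)  [load 900/1400]
  1100 → disc 4 (new)  [load 1100/1400]
  450 → disc 3  [load 1350/1400]
  950 → disc 5 (new)  [load 950/1400]
  400 → disc 5  [load 1350/1400]
  200 → disc 4  [load 1300/1400]
  350 → disc 6 (new)  [load 350/1400]
6 discs opened.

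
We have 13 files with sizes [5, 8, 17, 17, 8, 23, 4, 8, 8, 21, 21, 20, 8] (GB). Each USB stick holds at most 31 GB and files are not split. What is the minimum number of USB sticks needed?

6

Total = 23 + 21 + 21 + 20 + 17 + 17 + 8 + 8 + 8 + 8 + 8 + 5 + 4 = 168 GB.
Lower bound: ⌈168/31⌉ = 6 USB sticks.
A packing using 6 USB sticks:
  USB stick 1: 23 + 8 = 31
  USB stick 2: 21 + 8 = 29
  USB stick 3: 21 + 8 = 29
  USB stick 4: 20 + 8 = 28
  USB stick 5: 17 + 8 + 5 = 30
  USB stick 6: 17 + 4 = 21
This matches the lower bound, so 6 is optimal.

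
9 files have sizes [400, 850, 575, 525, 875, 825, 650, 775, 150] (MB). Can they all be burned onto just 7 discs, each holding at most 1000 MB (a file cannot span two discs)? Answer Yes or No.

Yes

A valid assignment using 7 discs:
  disc 1: 875 = 875
  disc 2: 850 + 150 = 1000
  disc 3: 825 = 825
  disc 4: 775 = 775
  disc 5: 650 = 650
  disc 6: 575 + 400 = 975
  disc 7: 525 = 525
Every load is within 1000 MB, so 7 discs suffice.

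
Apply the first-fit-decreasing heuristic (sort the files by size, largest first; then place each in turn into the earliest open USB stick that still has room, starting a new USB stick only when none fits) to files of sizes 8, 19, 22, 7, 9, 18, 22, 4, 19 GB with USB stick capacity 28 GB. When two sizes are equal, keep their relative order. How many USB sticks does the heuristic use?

5

Sorted descending: 22, 22, 19, 19, 18, 9, 8, 7, 4.
  22 → USB stick 1 (new)  [load 22/28]
  22 → USB stick 2 (new)  [load 22/28]
  19 → USB stick 3 (new)  [load 19/28]
  19 → USB stick 4 (new)  [load 19/28]
  18 → USB stick 5 (new)  [load 18/28]
  9 → USB stick 3  [load 28/28]
  8 → USB stick 4  [load 27/28]
  7 → USB stick 5  [load 25/28]
  4 → USB stick 1  [load 26/28]
5 USB sticks opened.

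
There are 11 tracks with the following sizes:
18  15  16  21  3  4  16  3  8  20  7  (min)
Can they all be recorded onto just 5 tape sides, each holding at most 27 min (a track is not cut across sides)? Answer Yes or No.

No

Total = 131 min; ⌈131/27⌉ = 5.
6 tracks each exceed half the capacity and cannot share a side, forcing at least 6 tape sides.
At least 6 tape sides are required, but only 5 are allowed.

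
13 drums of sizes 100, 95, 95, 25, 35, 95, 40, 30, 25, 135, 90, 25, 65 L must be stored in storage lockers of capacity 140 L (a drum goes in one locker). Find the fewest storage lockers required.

7

Total = 135 + 100 + 95 + 95 + 95 + 90 + 65 + 40 + 35 + 30 + 25 + 25 + 25 = 855 L.
Lower bound: ⌈855/140⌉ = 7 storage lockers.
A packing using 7 storage lockers:
  locker 1: 135 = 135
  locker 2: 100 + 40 = 140
  locker 3: 95 + 35 = 130
  locker 4: 95 + 30 = 125
  locker 5: 95 + 25 = 120
  locker 6: 90 + 25 + 25 = 140
  locker 7: 65 = 65
This matches the lower bound, so 7 is optimal.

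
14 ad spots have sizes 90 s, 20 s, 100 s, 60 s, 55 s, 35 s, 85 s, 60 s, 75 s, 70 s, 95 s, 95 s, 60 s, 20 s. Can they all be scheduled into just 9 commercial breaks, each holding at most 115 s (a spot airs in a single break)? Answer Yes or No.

No

Total = 920 s; ⌈920/115⌉ = 8.
10 ad spots each exceed half the capacity and cannot share a break, forcing at least 10 commercial breaks.
At least 10 commercial breaks are required, but only 9 are allowed.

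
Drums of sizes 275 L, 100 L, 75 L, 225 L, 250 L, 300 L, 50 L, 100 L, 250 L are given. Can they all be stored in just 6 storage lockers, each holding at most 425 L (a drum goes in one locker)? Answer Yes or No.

Yes

A valid assignment using 5 storage lockers:
  locker 1: 300 + 100 = 400
  locker 2: 275 + 100 + 50 = 425
  locker 3: 250 + 75 = 325
  locker 4: 250 = 250
  locker 5: 225 = 225
That uses only 5 ≤ 6, so 6 storage lockers are enough.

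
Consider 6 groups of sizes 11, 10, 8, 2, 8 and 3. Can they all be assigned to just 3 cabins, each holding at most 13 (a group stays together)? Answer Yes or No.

No

Total = 42; ⌈42/13⌉ = 4.
At least 4 cabins are required, but only 3 are allowed.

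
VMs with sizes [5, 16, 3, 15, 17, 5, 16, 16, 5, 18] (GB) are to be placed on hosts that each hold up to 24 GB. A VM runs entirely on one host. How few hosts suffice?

6

Total = 18 + 17 + 16 + 16 + 16 + 15 + 5 + 5 + 5 + 3 = 116 GB.
Lower bound: ⌈116/24⌉ = 5 hosts.
Also, 6 VMs each exceed 12 GB, and no two of those can share a host, so at least 6 hosts are needed.
A packing using 6 hosts:
  host 1: 18 + 5 = 23
  host 2: 17 + 5 = 22
  host 3: 16 + 5 + 3 = 24
  host 4: 16 = 16
  host 5: 16 = 16
  host 6: 15 = 15
This matches the lower bound, so 6 is optimal.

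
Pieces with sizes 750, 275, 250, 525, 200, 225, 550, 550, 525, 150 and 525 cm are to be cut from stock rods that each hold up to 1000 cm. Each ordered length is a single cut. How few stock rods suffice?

Total = 750 + 550 + 550 + 525 + 525 + 525 + 275 + 250 + 225 + 200 + 150 = 4525 cm.
Lower bound: ⌈4525/1000⌉ = 5 stock rods.
Also, 6 pieces each exceed 500 cm, and no two of those can share a stock rod, so at least 6 stock rods are needed.
A packing using 6 stock rods:
  stock rod 1: 750 + 250 = 1000
  stock rod 2: 550 + 275 + 150 = 975
  stock rod 3: 550 + 225 + 200 = 975
  stock rod 4: 525 = 525
  stock rod 5: 525 = 525
  stock rod 6: 525 = 525
This matches the lower bound, so 6 is optimal.

6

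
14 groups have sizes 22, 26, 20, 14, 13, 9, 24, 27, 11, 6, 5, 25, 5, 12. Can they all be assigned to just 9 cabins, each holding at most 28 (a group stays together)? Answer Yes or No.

A valid assignment using 9 cabins:
  cabin 1: 27 = 27
  cabin 2: 26 = 26
  cabin 3: 25 = 25
  cabin 4: 24 = 24
  cabin 5: 22 + 6 = 28
  cabin 6: 20 + 5 = 25
  cabin 7: 14 + 13 = 27
  cabin 8: 12 + 11 + 5 = 28
  cabin 9: 9 = 9
Every load is within 28, so 9 cabins suffice.

Yes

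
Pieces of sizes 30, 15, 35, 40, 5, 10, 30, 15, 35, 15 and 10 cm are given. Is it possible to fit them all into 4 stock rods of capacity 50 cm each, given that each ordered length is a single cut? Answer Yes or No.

No

Total = 240 cm; ⌈240/50⌉ = 5.
At least 5 stock rods are required, but only 4 are allowed.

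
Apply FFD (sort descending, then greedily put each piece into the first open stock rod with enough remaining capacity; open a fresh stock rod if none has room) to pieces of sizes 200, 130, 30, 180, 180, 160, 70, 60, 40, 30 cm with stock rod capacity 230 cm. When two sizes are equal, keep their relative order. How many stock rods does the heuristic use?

5

Sorted descending: 200, 180, 180, 160, 130, 70, 60, 40, 30, 30.
  200 → stock rod 1 (new)  [load 200/230]
  180 → stock rod 2 (new)  [load 180/230]
  180 → stock rod 3 (new)  [load 180/230]
  160 → stock rod 4 (new)  [load 160/230]
  130 → stock rod 5 (new)  [load 130/230]
  70 → stock rod 4  [load 230/230]
  60 → stock rod 5  [load 190/230]
  40 → stock rod 2  [load 220/230]
  30 → stock rod 1  [load 230/230]
  30 → stock rod 3  [load 210/230]
5 stock rods opened.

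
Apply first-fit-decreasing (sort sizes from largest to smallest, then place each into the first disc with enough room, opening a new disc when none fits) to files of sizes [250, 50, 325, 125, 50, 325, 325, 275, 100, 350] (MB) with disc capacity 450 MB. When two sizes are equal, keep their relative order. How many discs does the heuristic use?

6

Sorted descending: 350, 325, 325, 325, 275, 250, 125, 100, 50, 50.
  350 → disc 1 (new)  [load 350/450]
  325 → disc 2 (new)  [load 325/450]
  325 → disc 3 (new)  [load 325/450]
  325 → disc 4 (new)  [load 325/450]
  275 → disc 5 (new)  [load 275/450]
  250 → disc 6 (new)  [load 250/450]
  125 → disc 2  [load 450/450]
  100 → disc 1  [load 450/450]
  50 → disc 3  [load 375/450]
  50 → disc 3  [load 425/450]
6 discs opened.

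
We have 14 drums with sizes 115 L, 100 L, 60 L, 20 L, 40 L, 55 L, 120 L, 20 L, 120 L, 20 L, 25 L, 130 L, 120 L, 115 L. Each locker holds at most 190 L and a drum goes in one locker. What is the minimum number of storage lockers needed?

7

Total = 130 + 120 + 120 + 120 + 115 + 115 + 100 + 60 + 55 + 40 + 25 + 20 + 20 + 20 = 1060 L.
Lower bound: ⌈1060/190⌉ = 6 storage lockers.
Also, 7 drums each exceed 95 L, and no two of those can share a locker, so at least 7 storage lockers are needed.
A packing using 7 storage lockers:
  locker 1: 130 + 60 = 190
  locker 2: 120 + 55 = 175
  locker 3: 120 + 40 + 25 = 185
  locker 4: 120 + 20 + 20 + 20 = 180
  locker 5: 115 = 115
  locker 6: 115 = 115
  locker 7: 100 = 100
This matches the lower bound, so 7 is optimal.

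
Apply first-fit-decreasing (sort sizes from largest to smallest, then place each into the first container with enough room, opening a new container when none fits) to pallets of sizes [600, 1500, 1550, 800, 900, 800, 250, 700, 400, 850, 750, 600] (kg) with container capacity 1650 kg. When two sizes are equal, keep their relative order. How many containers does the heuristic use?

7

Sorted descending: 1550, 1500, 900, 850, 800, 800, 750, 700, 600, 600, 400, 250.
  1550 → container 1 (new)  [load 1550/1650]
  1500 → container 2 (new)  [load 1500/1650]
  900 → container 3 (new)  [load 900/1650]
  850 → container 4 (new)  [load 850/1650]
  800 → container 4  [load 1650/1650]
  800 → container 5 (new)  [load 800/1650]
  750 → container 3  [load 1650/1650]
  700 → container 5  [load 1500/1650]
  600 → container 6 (new)  [load 600/1650]
  600 → container 6  [load 1200/1650]
  400 → container 6  [load 1600/1650]
  250 → container 7 (new)  [load 250/1650]
7 containers opened.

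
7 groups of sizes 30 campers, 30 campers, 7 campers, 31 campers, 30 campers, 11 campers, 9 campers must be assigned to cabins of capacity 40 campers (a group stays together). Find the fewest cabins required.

5

Total = 31 + 30 + 30 + 30 + 11 + 9 + 7 = 148 campers.
Lower bound: ⌈148/40⌉ = 4 cabins.
A packing using 5 cabins:
  cabin 1: 31 + 9 = 40
  cabin 2: 30 + 7 = 37
  cabin 3: 30 = 30
  cabin 4: 30 = 30
  cabin 5: 11 = 11
No arrangement into 4 cabins stays within capacity, so 5 is optimal.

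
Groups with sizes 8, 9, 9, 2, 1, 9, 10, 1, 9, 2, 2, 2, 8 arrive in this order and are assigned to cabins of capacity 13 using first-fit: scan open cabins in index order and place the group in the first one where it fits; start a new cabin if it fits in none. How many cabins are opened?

  8 → cabin 1 (new)  [load 8/13]
  9 → cabin 2 (new)  [load 9/13]
  9 → cabin 3 (new)  [load 9/13]
  2 → cabin 1  [load 10/13]
  1 → cabin 1  [load 11/13]
  9 → cabin 4 (new)  [load 9/13]
  10 → cabin 5 (new)  [load 10/13]
  1 → cabin 1  [load 12/13]
  9 → cabin 6 (new)  [load 9/13]
  2 → cabin 2  [load 11/13]
  2 → cabin 2  [load 13/13]
  2 → cabin 3  [load 11/13]
  8 → cabin 7 (new)  [load 8/13]
7 cabins opened.

7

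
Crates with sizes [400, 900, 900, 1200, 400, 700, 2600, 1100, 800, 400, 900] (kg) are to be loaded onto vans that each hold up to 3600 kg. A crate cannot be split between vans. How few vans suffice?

Total = 2600 + 1200 + 1100 + 900 + 900 + 900 + 800 + 700 + 400 + 400 + 400 = 10300 kg.
Lower bound: ⌈10300/3600⌉ = 3 vans.
A packing using 3 vans:
  van 1: 2600 + 900 = 3500
  van 2: 1200 + 1100 + 900 + 400 = 3600
  van 3: 900 + 800 + 700 + 400 + 400 = 3200
This matches the lower bound, so 3 is optimal.

3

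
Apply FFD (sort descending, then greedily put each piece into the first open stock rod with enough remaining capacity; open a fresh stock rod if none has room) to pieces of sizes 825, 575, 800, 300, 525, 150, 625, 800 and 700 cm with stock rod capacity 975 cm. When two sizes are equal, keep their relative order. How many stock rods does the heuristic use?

Sorted descending: 825, 800, 800, 700, 625, 575, 525, 300, 150.
  825 → stock rod 1 (new)  [load 825/975]
  800 → stock rod 2 (new)  [load 800/975]
  800 → stock rod 3 (new)  [load 800/975]
  700 → stock rod 4 (new)  [load 700/975]
  625 → stock rod 5 (new)  [load 625/975]
  575 → stock rod 6 (new)  [load 575/975]
  525 → stock rod 7 (new)  [load 525/975]
  300 → stock rod 5  [load 925/975]
  150 → stock rod 1  [load 975/975]
7 stock rods opened.

7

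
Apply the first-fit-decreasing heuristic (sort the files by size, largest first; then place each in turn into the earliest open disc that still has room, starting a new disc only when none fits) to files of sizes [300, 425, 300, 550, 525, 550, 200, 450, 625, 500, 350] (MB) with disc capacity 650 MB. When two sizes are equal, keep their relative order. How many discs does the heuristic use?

Sorted descending: 625, 550, 550, 525, 500, 450, 425, 350, 300, 300, 200.
  625 → disc 1 (new)  [load 625/650]
  550 → disc 2 (new)  [load 550/650]
  550 → disc 3 (new)  [load 550/650]
  525 → disc 4 (new)  [load 525/650]
  500 → disc 5 (new)  [load 500/650]
  450 → disc 6 (new)  [load 450/650]
  425 → disc 7 (new)  [load 425/650]
  350 → disc 8 (new)  [load 350/650]
  300 → disc 8  [load 650/650]
  300 → disc 9 (new)  [load 300/650]
  200 → disc 6  [load 650/650]
9 discs opened.

9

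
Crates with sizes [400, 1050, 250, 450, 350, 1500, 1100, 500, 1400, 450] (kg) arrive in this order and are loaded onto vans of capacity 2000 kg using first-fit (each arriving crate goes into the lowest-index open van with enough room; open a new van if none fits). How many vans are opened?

4

  400 → van 1 (new)  [load 400/2000]
  1050 → van 1  [load 1450/2000]
  250 → van 1  [load 1700/2000]
  450 → van 2 (new)  [load 450/2000]
  350 → van 2  [load 800/2000]
  1500 → van 3 (new)  [load 1500/2000]
  1100 → van 2  [load 1900/2000]
  500 → van 3  [load 2000/2000]
  1400 → van 4 (new)  [load 1400/2000]
  450 → van 4  [load 1850/2000]
4 vans opened.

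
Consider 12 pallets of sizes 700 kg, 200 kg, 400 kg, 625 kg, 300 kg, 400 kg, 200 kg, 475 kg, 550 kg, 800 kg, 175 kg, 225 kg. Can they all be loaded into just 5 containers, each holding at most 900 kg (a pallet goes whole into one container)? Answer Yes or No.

Total = 5050 kg; ⌈5050/900⌉ = 6.
At least 6 containers are required, but only 5 are allowed.

No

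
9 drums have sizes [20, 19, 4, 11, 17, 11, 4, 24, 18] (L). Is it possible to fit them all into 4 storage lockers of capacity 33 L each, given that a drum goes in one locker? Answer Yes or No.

No

Total = 128 L; ⌈128/33⌉ = 4.
5 drums each exceed half the capacity and cannot share a locker, forcing at least 5 storage lockers.
At least 5 storage lockers are required, but only 4 are allowed.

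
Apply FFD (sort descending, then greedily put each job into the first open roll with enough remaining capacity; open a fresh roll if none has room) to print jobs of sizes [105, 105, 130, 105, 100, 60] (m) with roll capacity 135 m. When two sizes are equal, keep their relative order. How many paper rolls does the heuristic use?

Sorted descending: 130, 105, 105, 105, 100, 60.
  130 → roll 1 (new)  [load 130/135]
  105 → roll 2 (new)  [load 105/135]
  105 → roll 3 (new)  [load 105/135]
  105 → roll 4 (new)  [load 105/135]
  100 → roll 5 (new)  [load 100/135]
  60 → roll 6 (new)  [load 60/135]
6 paper rolls opened.

6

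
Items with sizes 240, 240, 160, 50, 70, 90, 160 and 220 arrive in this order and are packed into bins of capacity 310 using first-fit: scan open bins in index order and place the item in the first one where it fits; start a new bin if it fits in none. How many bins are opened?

  240 → bin 1 (new)  [load 240/310]
  240 → bin 2 (new)  [load 240/310]
  160 → bin 3 (new)  [load 160/310]
  50 → bin 1  [load 290/310]
  70 → bin 2  [load 310/310]
  90 → bin 3  [load 250/310]
  160 → bin 4 (new)  [load 160/310]
  220 → bin 5 (new)  [load 220/310]
5 bins opened.

5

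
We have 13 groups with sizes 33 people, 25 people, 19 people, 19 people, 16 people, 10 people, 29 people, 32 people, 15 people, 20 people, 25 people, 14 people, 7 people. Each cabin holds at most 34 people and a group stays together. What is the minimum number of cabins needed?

Total = 33 + 32 + 29 + 25 + 25 + 20 + 19 + 19 + 16 + 15 + 14 + 10 + 7 = 264 people.
Lower bound: ⌈264/34⌉ = 8 cabins.
A packing using 9 cabins:
  cabin 1: 33 = 33
  cabin 2: 32 = 32
  cabin 3: 29 = 29
  cabin 4: 25 + 7 = 32
  cabin 5: 25 = 25
  cabin 6: 20 + 14 = 34
  cabin 7: 19 + 15 = 34
  cabin 8: 19 + 10 = 29
  cabin 9: 16 = 16
No arrangement into 8 cabins stays within capacity, so 9 is optimal.

9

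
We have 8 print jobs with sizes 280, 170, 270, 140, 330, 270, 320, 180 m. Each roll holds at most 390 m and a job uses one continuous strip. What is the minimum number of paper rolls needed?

Total = 330 + 320 + 280 + 270 + 270 + 180 + 170 + 140 = 1960 m.
Lower bound: ⌈1960/390⌉ = 6 paper rolls.
A packing using 7 paper rolls:
  roll 1: 330 = 330
  roll 2: 320 = 320
  roll 3: 280 = 280
  roll 4: 270 = 270
  roll 5: 270 = 270
  roll 6: 180 + 170 = 350
  roll 7: 140 = 140
No arrangement into 6 paper rolls stays within capacity, so 7 is optimal.

7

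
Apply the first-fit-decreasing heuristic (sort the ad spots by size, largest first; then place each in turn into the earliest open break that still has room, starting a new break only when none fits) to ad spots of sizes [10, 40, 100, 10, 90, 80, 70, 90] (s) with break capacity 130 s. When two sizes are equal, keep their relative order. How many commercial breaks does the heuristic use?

5

Sorted descending: 100, 90, 90, 80, 70, 40, 10, 10.
  100 → break 1 (new)  [load 100/130]
  90 → break 2 (new)  [load 90/130]
  90 → break 3 (new)  [load 90/130]
  80 → break 4 (new)  [load 80/130]
  70 → break 5 (new)  [load 70/130]
  40 → break 2  [load 130/130]
  10 → break 1  [load 110/130]
  10 → break 1  [load 120/130]
5 commercial breaks opened.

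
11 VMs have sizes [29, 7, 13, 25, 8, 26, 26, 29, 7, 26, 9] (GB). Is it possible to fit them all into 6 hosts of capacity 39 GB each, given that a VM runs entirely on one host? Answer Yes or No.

A valid assignment using 6 hosts:
  host 1: 29 + 9 = 38
  host 2: 29 + 8 = 37
  host 3: 26 + 13 = 39
  host 4: 26 + 7 = 33
  host 5: 26 + 7 = 33
  host 6: 25 = 25
Every load is within 39 GB, so 6 hosts suffice.

Yes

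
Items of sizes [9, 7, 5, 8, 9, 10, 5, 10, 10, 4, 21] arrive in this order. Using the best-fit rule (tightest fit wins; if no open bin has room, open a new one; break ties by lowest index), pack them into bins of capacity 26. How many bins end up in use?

5

  9 → bin 1 (new)  [load 9/26]
  7 → bin 1  [load 16/26]
  5 → bin 1  [load 21/26]
  8 → bin 2 (new)  [load 8/26]
  9 → bin 2  [load 17/26]
  10 → bin 3 (new)  [load 10/26]
  5 → bin 1  [load 26/26]
  10 → bin 3  [load 20/26]
  10 → bin 4 (new)  [load 10/26]
  4 → bin 3  [load 24/26]
  21 → bin 5 (new)  [load 21/26]
5 bins opened.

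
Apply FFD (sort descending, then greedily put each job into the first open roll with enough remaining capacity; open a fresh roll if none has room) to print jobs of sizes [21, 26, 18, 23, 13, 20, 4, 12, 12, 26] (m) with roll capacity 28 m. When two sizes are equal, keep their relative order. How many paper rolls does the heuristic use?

8

Sorted descending: 26, 26, 23, 21, 20, 18, 13, 12, 12, 4.
  26 → roll 1 (new)  [load 26/28]
  26 → roll 2 (new)  [load 26/28]
  23 → roll 3 (new)  [load 23/28]
  21 → roll 4 (new)  [load 21/28]
  20 → roll 5 (new)  [load 20/28]
  18 → roll 6 (new)  [load 18/28]
  13 → roll 7 (new)  [load 13/28]
  12 → roll 7  [load 25/28]
  12 → roll 8 (new)  [load 12/28]
  4 → roll 3  [load 27/28]
8 paper rolls opened.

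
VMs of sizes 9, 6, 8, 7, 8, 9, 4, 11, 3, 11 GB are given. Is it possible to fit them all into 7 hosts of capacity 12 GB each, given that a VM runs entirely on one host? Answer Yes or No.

Total = 76 GB; ⌈76/12⌉ = 7.
The bound of 7 does not rule out 7, but exhaustive search shows no assignment into 7 hosts of capacity 12 GB exists — the minimum is 8.

No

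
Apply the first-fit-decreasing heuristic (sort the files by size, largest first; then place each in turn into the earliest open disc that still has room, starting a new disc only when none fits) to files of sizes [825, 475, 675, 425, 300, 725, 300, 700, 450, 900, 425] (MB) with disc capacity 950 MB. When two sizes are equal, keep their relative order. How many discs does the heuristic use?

Sorted descending: 900, 825, 725, 700, 675, 475, 450, 425, 425, 300, 300.
  900 → disc 1 (new)  [load 900/950]
  825 → disc 2 (new)  [load 825/950]
  725 → disc 3 (new)  [load 725/950]
  700 → disc 4 (new)  [load 700/950]
  675 → disc 5 (new)  [load 675/950]
  475 → disc 6 (new)  [load 475/950]
  450 → disc 6  [load 925/950]
  425 → disc 7 (new)  [load 425/950]
  425 → disc 7  [load 850/950]
  300 → disc 8 (new)  [load 300/950]
  300 → disc 8  [load 600/950]
8 discs opened.

8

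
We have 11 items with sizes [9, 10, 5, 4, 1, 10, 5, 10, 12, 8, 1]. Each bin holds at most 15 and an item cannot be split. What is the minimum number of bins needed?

Total = 12 + 10 + 10 + 10 + 9 + 8 + 5 + 5 + 4 + 1 + 1 = 75.
Lower bound: ⌈75/15⌉ = 5 bins.
Also, 6 items each exceed 15/2, and no two of those can share a bin, so at least 6 bins are needed.
A packing using 6 bins:
  bin 1: 12 + 1 + 1 = 14
  bin 2: 10 + 5 = 15
  bin 3: 10 + 5 = 15
  bin 4: 10 + 4 = 14
  bin 5: 9 = 9
  bin 6: 8 = 8
This matches the lower bound, so 6 is optimal.

6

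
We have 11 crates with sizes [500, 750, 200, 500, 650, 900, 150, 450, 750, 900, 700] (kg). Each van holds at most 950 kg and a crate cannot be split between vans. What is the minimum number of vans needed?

8

Total = 900 + 900 + 750 + 750 + 700 + 650 + 500 + 500 + 450 + 200 + 150 = 6450 kg.
Lower bound: ⌈6450/950⌉ = 7 vans.
Also, 8 crates each exceed 475 kg, and no two of those can share a van, so at least 8 vans are needed.
A packing using 8 vans:
  van 1: 900 = 900
  van 2: 900 = 900
  van 3: 750 + 200 = 950
  van 4: 750 + 150 = 900
  van 5: 700 = 700
  van 6: 650 = 650
  van 7: 500 + 450 = 950
  van 8: 500 = 500
This matches the lower bound, so 8 is optimal.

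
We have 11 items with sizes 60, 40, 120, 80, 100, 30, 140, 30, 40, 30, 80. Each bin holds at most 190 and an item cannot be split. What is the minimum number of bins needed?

4

Total = 140 + 120 + 100 + 80 + 80 + 60 + 40 + 40 + 30 + 30 + 30 = 750.
Lower bound: ⌈750/190⌉ = 4 bins.
A packing using 4 bins:
  bin 1: 140 + 40 = 180
  bin 2: 120 + 40 + 30 = 190
  bin 3: 100 + 60 + 30 = 190
  bin 4: 80 + 80 + 30 = 190
This matches the lower bound, so 4 is optimal.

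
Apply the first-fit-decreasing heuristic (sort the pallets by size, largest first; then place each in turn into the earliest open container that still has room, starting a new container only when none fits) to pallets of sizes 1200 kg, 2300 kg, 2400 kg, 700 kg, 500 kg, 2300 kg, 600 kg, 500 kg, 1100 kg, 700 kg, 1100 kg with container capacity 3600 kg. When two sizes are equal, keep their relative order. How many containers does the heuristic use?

Sorted descending: 2400, 2300, 2300, 1200, 1100, 1100, 700, 700, 600, 500, 500.
  2400 → container 1 (new)  [load 2400/3600]
  2300 → container 2 (new)  [load 2300/3600]
  2300 → container 3 (new)  [load 2300/3600]
  1200 → container 1  [load 3600/3600]
  1100 → container 2  [load 3400/3600]
  1100 → container 3  [load 3400/3600]
  700 → container 4 (new)  [load 700/3600]
  700 → container 4  [load 1400/3600]
  600 → container 4  [load 2000/3600]
  500 → container 4  [load 2500/3600]
  500 → container 4  [load 3000/3600]
4 containers opened.

4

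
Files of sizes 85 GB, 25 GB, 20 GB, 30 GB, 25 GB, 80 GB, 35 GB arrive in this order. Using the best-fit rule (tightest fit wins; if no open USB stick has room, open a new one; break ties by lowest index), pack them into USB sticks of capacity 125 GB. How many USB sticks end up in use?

  85 → USB stick 1 (new)  [load 85/125]
  25 → USB stick 1  [load 110/125]
  20 → USB stick 2 (new)  [load 20/125]
  30 → USB stick 2  [load 50/125]
  25 → USB stick 2  [load 75/125]
  80 → USB stick 3 (new)  [load 80/125]
  35 → USB stick 3  [load 115/125]
3 USB sticks opened.

3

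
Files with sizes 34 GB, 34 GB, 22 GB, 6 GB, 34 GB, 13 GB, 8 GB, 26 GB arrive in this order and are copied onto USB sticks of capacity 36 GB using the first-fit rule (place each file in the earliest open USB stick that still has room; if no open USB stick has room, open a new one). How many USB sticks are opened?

  34 → USB stick 1 (new)  [load 34/36]
  34 → USB stick 2 (new)  [load 34/36]
  22 → USB stick 3 (new)  [load 22/36]
  6 → USB stick 3  [load 28/36]
  34 → USB stick 4 (new)  [load 34/36]
  13 → USB stick 5 (new)  [load 13/36]
  8 → USB stick 3  [load 36/36]
  26 → USB stick 6 (new)  [load 26/36]
6 USB sticks opened.

6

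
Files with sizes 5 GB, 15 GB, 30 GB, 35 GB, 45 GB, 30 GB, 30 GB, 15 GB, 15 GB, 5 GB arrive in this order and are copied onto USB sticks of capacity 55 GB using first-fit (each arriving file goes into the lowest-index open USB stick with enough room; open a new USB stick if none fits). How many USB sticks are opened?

  5 → USB stick 1 (new)  [load 5/55]
  15 → USB stick 1  [load 20/55]
  30 → USB stick 1  [load 50/55]
  35 → USB stick 2 (new)  [load 35/55]
  45 → USB stick 3 (new)  [load 45/55]
  30 → USB stick 4 (new)  [load 30/55]
  30 → USB stick 5 (new)  [load 30/55]
  15 → USB stick 2  [load 50/55]
  15 → USB stick 4  [load 45/55]
  5 → USB stick 1  [load 55/55]
5 USB sticks opened.

5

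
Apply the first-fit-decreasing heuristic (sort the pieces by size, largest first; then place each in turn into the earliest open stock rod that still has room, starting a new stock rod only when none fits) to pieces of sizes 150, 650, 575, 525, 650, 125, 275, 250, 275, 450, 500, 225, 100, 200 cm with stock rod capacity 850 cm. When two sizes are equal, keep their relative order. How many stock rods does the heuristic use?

Sorted descending: 650, 650, 575, 525, 500, 450, 275, 275, 250, 225, 200, 150, 125, 100.
  650 → stock rod 1 (new)  [load 650/850]
  650 → stock rod 2 (new)  [load 650/850]
  575 → stock rod 3 (new)  [load 575/850]
  525 → stock rod 4 (new)  [load 525/850]
  500 → stock rod 5 (new)  [load 500/850]
  450 → stock rod 6 (new)  [load 450/850]
  275 → stock rod 3  [load 850/850]
  275 → stock rod 4  [load 800/850]
  250 → stock rod 5  [load 750/850]
  225 → stock rod 6  [load 675/850]
  200 → stock rod 1  [load 850/850]
  150 → stock rod 2  [load 800/850]
  125 → stock rod 6  [load 800/850]
  100 → stock rod 5  [load 850/850]
6 stock rods opened.

6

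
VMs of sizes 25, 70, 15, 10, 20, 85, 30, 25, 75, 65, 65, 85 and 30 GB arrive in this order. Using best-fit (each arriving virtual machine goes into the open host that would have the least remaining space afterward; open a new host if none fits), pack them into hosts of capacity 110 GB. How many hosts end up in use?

7

  25 → host 1 (new)  [load 25/110]
  70 → host 1  [load 95/110]
  15 → host 1  [load 110/110]
  10 → host 2 (new)  [load 10/110]
  20 → host 2  [load 30/110]
  85 → host 3 (new)  [load 85/110]
  30 → host 2  [load 60/110]
  25 → host 3  [load 110/110]
  75 → host 4 (new)  [load 75/110]
  65 → host 5 (new)  [load 65/110]
  65 → host 6 (new)  [load 65/110]
  85 → host 7 (new)  [load 85/110]
  30 → host 4  [load 105/110]
7 hosts opened.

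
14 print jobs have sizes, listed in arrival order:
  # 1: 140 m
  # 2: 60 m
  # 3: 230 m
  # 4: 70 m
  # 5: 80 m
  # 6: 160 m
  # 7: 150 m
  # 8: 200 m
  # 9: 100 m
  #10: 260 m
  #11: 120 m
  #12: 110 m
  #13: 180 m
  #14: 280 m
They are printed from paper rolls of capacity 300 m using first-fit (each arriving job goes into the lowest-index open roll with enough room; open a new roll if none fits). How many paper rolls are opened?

  140 → roll 1 (new)  [load 140/300]
  60 → roll 1  [load 200/300]
  230 → roll 2 (new)  [load 230/300]
  70 → roll 1  [load 270/300]
  80 → roll 3 (new)  [load 80/300]
  160 → roll 3  [load 240/300]
  150 → roll 4 (new)  [load 150/300]
  200 → roll 5 (new)  [load 200/300]
  100 → roll 4  [load 250/300]
  260 → roll 6 (new)  [load 260/300]
  120 → roll 7 (new)  [load 120/300]
  110 → roll 7  [load 230/300]
  180 → roll 8 (new)  [load 180/300]
  280 → roll 9 (new)  [load 280/300]
9 paper rolls opened.

9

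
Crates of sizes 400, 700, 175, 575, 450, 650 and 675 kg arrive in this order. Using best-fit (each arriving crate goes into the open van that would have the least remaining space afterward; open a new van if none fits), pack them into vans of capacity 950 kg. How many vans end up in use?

5

  400 → van 1 (new)  [load 400/950]
  700 → van 2 (new)  [load 700/950]
  175 → van 2  [load 875/950]
  575 → van 3 (new)  [load 575/950]
  450 → van 1  [load 850/950]
  650 → van 4 (new)  [load 650/950]
  675 → van 5 (new)  [load 675/950]
5 vans opened.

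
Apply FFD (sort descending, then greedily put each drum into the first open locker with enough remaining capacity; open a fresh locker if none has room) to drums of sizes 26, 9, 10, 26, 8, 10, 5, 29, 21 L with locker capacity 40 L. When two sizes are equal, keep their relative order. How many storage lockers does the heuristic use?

4

Sorted descending: 29, 26, 26, 21, 10, 10, 9, 8, 5.
  29 → locker 1 (new)  [load 29/40]
  26 → locker 2 (new)  [load 26/40]
  26 → locker 3 (new)  [load 26/40]
  21 → locker 4 (new)  [load 21/40]
  10 → locker 1  [load 39/40]
  10 → locker 2  [load 36/40]
  9 → locker 3  [load 35/40]
  8 → locker 4  [load 29/40]
  5 → locker 3  [load 40/40]
4 storage lockers opened.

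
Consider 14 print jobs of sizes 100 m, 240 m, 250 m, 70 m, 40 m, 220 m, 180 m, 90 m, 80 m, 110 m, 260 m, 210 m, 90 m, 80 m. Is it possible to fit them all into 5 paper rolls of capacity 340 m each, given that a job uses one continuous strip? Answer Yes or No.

No

Total = 2020 m; ⌈2020/340⌉ = 6.
At least 6 paper rolls are required, but only 5 are allowed.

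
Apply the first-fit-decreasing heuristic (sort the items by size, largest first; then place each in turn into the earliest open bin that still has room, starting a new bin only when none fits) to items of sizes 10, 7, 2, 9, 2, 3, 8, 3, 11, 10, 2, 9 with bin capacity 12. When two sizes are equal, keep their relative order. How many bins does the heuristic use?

7

Sorted descending: 11, 10, 10, 9, 9, 8, 7, 3, 3, 2, 2, 2.
  11 → bin 1 (new)  [load 11/12]
  10 → bin 2 (new)  [load 10/12]
  10 → bin 3 (new)  [load 10/12]
  9 → bin 4 (new)  [load 9/12]
  9 → bin 5 (new)  [load 9/12]
  8 → bin 6 (new)  [load 8/12]
  7 → bin 7 (new)  [load 7/12]
  3 → bin 4  [load 12/12]
  3 → bin 5  [load 12/12]
  2 → bin 2  [load 12/12]
  2 → bin 3  [load 12/12]
  2 → bin 6  [load 10/12]
7 bins opened.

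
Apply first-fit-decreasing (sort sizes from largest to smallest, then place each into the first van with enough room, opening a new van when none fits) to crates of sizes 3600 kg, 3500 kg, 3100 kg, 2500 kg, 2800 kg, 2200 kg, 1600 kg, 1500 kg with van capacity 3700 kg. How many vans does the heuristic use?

7

Sorted descending: 3600, 3500, 3100, 2800, 2500, 2200, 1600, 1500.
  3600 → van 1 (new)  [load 3600/3700]
  3500 → van 2 (new)  [load 3500/3700]
  3100 → van 3 (new)  [load 3100/3700]
  2800 → van 4 (new)  [load 2800/3700]
  2500 → van 5 (new)  [load 2500/3700]
  2200 → van 6 (new)  [load 2200/3700]
  1600 → van 7 (new)  [load 1600/3700]
  1500 → van 6  [load 3700/3700]
7 vans opened.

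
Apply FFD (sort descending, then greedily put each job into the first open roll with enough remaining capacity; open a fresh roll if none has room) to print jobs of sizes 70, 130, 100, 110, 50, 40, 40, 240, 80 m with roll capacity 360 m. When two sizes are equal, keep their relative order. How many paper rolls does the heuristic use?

3

Sorted descending: 240, 130, 110, 100, 80, 70, 50, 40, 40.
  240 → roll 1 (new)  [load 240/360]
  130 → roll 2 (new)  [load 130/360]
  110 → roll 1  [load 350/360]
  100 → roll 2  [load 230/360]
  80 → roll 2  [load 310/360]
  70 → roll 3 (new)  [load 70/360]
  50 → roll 2  [load 360/360]
  40 → roll 3  [load 110/360]
  40 → roll 3  [load 150/360]
3 paper rolls opened.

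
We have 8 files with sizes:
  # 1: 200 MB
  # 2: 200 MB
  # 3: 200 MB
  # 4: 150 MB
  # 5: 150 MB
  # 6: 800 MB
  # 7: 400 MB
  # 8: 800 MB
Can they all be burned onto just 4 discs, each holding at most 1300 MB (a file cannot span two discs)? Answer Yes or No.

A valid assignment using 3 discs:
  disc 1: 800 + 400 = 1200
  disc 2: 800 + 200 + 200 = 1200
  disc 3: 200 + 150 + 150 = 500
That uses only 3 ≤ 4, so 4 discs are enough.

Yes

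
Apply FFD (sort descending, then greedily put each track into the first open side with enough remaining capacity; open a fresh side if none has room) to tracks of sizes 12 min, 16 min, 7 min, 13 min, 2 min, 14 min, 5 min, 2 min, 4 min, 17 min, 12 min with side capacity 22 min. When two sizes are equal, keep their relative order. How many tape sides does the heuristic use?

6

Sorted descending: 17, 16, 14, 13, 12, 12, 7, 5, 4, 2, 2.
  17 → side 1 (new)  [load 17/22]
  16 → side 2 (new)  [load 16/22]
  14 → side 3 (new)  [load 14/22]
  13 → side 4 (new)  [load 13/22]
  12 → side 5 (new)  [load 12/22]
  12 → side 6 (new)  [load 12/22]
  7 → side 3  [load 21/22]
  5 → side 1  [load 22/22]
  4 → side 2  [load 20/22]
  2 → side 2  [load 22/22]
  2 → side 4  [load 15/22]
6 tape sides opened.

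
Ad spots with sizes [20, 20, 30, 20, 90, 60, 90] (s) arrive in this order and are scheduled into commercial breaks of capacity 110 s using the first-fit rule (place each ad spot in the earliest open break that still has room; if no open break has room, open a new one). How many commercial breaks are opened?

4

  20 → break 1 (new)  [load 20/110]
  20 → break 1  [load 40/110]
  30 → break 1  [load 70/110]
  20 → break 1  [load 90/110]
  90 → break 2 (new)  [load 90/110]
  60 → break 3 (new)  [load 60/110]
  90 → break 4 (new)  [load 90/110]
4 commercial breaks opened.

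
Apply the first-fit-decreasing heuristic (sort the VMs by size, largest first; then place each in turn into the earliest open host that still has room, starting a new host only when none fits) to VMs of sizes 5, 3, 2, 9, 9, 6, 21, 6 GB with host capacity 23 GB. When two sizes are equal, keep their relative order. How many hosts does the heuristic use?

3

Sorted descending: 21, 9, 9, 6, 6, 5, 3, 2.
  21 → host 1 (new)  [load 21/23]
  9 → host 2 (new)  [load 9/23]
  9 → host 2  [load 18/23]
  6 → host 3 (new)  [load 6/23]
  6 → host 3  [load 12/23]
  5 → host 2  [load 23/23]
  3 → host 3  [load 15/23]
  2 → host 1  [load 23/23]
3 hosts opened.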